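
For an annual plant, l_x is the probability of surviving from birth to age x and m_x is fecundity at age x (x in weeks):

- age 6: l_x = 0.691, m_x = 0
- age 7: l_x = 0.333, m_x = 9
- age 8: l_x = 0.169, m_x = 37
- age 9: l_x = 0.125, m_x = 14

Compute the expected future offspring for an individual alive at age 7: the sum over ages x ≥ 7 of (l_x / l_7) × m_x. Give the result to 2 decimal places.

33.03

l_7 = 0.333. Conditional survival from age 7 to x is l_x / l_7.
  x=7: (0.333/0.333) × 9 = 9.0000
  x=8: (0.169/0.333) × 37 = 18.7778
  x=9: (0.125/0.333) × 14 = 5.2553
Sum = 9.0000 + 18.7778 + 5.2553 = 33.0330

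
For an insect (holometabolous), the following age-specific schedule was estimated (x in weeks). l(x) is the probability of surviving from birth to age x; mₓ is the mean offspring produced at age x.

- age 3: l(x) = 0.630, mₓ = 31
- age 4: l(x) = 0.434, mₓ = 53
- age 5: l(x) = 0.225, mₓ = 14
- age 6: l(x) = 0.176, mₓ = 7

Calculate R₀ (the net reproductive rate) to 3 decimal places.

46.914

R₀ = Σ l(x) mₓ:
  age 3: 0.630 × 31 = 19.5300
  age 4: 0.434 × 53 = 23.0020
  age 5: 0.225 × 14 = 3.1500
  age 6: 0.176 × 7 = 1.2320
R₀ = 19.5300 + 23.0020 + 3.1500 + 1.2320 = 46.9140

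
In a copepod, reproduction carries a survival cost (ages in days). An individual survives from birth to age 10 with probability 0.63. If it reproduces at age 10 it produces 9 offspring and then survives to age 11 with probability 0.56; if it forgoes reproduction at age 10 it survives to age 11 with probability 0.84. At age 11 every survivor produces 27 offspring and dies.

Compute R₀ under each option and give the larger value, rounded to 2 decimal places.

15.20

breed at age 10: R₀ = 0.63 × (9 + 0.56 × 27) = 0.63 × 24.1200 = 15.1956
delay to age 11: R₀ = 0.63 × (0.84 × 27) = 0.63 × 22.6800 = 14.2884
Higher: breed at age 10 (15.1956).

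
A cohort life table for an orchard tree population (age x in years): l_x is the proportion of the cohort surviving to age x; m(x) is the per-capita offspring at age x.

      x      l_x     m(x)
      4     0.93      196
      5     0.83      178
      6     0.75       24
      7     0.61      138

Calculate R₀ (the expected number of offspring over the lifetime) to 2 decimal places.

R₀ = Σ l_x m(x):
  age 4: 0.93 × 196 = 182.2800
  age 5: 0.83 × 178 = 147.7400
  age 6: 0.75 × 24 = 18.0000
  age 7: 0.61 × 138 = 84.1800
R₀ = 182.2800 + 147.7400 + 18.0000 + 84.1800 = 432.2000

432.20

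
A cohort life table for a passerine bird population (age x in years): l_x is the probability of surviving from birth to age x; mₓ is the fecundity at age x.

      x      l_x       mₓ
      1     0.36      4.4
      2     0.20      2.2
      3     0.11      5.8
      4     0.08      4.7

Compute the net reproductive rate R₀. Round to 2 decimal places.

3.04

R₀ = Σ l_x mₓ:
  age 1: 0.36 × 4.4 = 1.5840
  age 2: 0.20 × 2.2 = 0.4400
  age 3: 0.11 × 5.8 = 0.6380
  age 4: 0.08 × 4.7 = 0.3760
R₀ = 1.5840 + 0.4400 + 0.6380 + 0.3760 = 3.0380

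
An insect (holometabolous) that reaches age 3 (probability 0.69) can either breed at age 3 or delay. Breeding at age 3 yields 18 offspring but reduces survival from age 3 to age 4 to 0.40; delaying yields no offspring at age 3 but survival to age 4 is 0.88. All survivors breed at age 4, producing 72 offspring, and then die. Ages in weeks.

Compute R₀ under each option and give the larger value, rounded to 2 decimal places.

breed at age 3: R₀ = 0.69 × (18 + 0.40 × 72) = 0.69 × 46.8000 = 32.2920
delay to age 4: R₀ = 0.69 × (0.88 × 72) = 0.69 × 63.3600 = 43.7184
Higher: delay to age 4 (43.7184).

43.72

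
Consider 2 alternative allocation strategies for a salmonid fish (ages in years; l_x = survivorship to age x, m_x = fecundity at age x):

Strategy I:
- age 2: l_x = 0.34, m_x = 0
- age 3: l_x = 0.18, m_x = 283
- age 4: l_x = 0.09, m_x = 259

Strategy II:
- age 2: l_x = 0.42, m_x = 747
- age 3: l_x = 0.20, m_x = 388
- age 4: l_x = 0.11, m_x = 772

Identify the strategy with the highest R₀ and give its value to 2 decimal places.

Strategy I: R₀ = 0.34×0 + 0.18×283 + 0.09×259 = 74.2500
Strategy II: R₀ = 0.42×747 + 0.20×388 + 0.11×772 = 476.2600
Highest R₀: strategy II with 476.2600.

476.26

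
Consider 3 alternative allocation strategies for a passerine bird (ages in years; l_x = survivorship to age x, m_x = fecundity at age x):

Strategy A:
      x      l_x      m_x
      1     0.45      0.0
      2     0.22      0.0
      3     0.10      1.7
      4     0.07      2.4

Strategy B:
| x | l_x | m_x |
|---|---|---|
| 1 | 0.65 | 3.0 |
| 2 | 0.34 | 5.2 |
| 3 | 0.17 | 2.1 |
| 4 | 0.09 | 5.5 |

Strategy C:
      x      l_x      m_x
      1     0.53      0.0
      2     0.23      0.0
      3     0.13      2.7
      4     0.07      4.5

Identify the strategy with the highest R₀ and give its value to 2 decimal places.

Strategy A: R₀ = 0.45×0.0 + 0.22×0.0 + 0.10×1.7 + 0.07×2.4 = 0.3380
Strategy B: R₀ = 0.65×3.0 + 0.34×5.2 + 0.17×2.1 + 0.09×5.5 = 4.5700
Strategy C: R₀ = 0.53×0.0 + 0.23×0.0 + 0.13×2.7 + 0.07×4.5 = 0.6660
Highest R₀: strategy B with 4.5700.

4.57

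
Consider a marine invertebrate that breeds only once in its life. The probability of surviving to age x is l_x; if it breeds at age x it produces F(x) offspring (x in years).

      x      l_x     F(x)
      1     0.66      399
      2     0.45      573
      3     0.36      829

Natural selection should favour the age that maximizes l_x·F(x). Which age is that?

3

Expected offspring if breeding at age x = l_x × F(x):
  age 1: 0.66 × 399 = 263.340
  age 2: 0.45 × 573 = 257.850
  age 3: 0.36 × 829 = 298.440
Maximum at age 3 (298.440).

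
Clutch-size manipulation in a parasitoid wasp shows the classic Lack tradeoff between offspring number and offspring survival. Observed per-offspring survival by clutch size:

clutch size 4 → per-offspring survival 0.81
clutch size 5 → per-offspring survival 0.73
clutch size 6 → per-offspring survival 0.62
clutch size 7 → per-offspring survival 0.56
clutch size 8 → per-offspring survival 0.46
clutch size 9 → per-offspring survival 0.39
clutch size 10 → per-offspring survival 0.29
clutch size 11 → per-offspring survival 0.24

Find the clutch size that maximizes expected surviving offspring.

Expected surviving offspring = c × s(c):
  c=4: 4 × 0.81 = 3.240
  c=5: 5 × 0.73 = 3.650
  c=6: 6 × 0.62 = 3.720
  c=7: 7 × 0.56 = 3.920
  c=8: 8 × 0.46 = 3.680
  c=9: 9 × 0.39 = 3.510
  c=10: 10 × 0.29 = 2.900
  c=11: 11 × 0.24 = 2.640
Maximum at c = 7 (3.920 surviving offspring).

7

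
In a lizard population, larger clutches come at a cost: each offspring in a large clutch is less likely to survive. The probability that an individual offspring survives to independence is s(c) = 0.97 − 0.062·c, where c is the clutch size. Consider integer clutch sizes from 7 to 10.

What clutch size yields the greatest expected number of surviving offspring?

8

Expected surviving offspring = c × s(c):
  c=7: 7 × 0.536 = 3.752
  c=8: 8 × 0.474 = 3.792
  c=9: 9 × 0.412 = 3.708
  c=10: 10 × 0.350 = 3.500
Maximum at c = 8 (3.792 surviving offspring).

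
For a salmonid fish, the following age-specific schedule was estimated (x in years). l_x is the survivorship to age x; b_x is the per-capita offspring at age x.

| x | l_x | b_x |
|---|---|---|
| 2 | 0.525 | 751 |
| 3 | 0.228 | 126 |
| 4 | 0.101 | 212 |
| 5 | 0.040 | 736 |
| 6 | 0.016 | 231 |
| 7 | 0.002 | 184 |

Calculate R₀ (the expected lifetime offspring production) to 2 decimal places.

R₀ = Σ l_x b_x:
  age 2: 0.525 × 751 = 394.2750
  age 3: 0.228 × 126 = 28.7280
  age 4: 0.101 × 212 = 21.4120
  age 5: 0.040 × 736 = 29.4400
  age 6: 0.016 × 231 = 3.6960
  age 7: 0.002 × 184 = 0.3680
R₀ = 394.2750 + 28.7280 + 21.4120 + 29.4400 + 3.6960 + 0.3680 = 477.9190

477.92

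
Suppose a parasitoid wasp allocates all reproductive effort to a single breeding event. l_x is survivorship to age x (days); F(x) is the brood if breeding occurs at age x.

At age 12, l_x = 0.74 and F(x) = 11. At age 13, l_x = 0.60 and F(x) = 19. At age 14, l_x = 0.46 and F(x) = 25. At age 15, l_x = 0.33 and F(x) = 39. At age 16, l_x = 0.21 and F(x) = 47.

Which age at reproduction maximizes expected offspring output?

Expected offspring if breeding at age x = l_x × F(x):
  age 12: 0.74 × 11 = 8.140
  age 13: 0.60 × 19 = 11.400
  age 14: 0.46 × 25 = 11.500
  age 15: 0.33 × 39 = 12.870
  age 16: 0.21 × 47 = 9.870
Maximum at age 15 (12.870).

15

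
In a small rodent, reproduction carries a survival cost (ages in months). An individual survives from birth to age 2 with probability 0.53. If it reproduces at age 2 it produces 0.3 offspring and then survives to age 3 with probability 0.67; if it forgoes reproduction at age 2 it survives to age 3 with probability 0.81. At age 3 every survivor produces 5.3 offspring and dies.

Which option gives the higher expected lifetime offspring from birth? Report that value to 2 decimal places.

breed at age 2: R₀ = 0.53 × (0.3 + 0.67 × 5.3) = 0.53 × 3.8510 = 2.0410
delay to age 3: R₀ = 0.53 × (0.81 × 5.3) = 0.53 × 4.2930 = 2.2753
Higher: delay to age 3 (2.2753).

2.28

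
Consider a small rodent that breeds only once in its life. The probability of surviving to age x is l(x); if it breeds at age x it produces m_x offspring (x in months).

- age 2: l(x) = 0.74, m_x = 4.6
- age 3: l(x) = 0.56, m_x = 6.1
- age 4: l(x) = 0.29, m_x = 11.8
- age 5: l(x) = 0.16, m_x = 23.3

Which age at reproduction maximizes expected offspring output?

Expected offspring if breeding at age x = l(x) × m_x:
  age 2: 0.74 × 4.6 = 3.404
  age 3: 0.56 × 6.1 = 3.416
  age 4: 0.29 × 11.8 = 3.422
  age 5: 0.16 × 23.3 = 3.728
Maximum at age 5 (3.728).

5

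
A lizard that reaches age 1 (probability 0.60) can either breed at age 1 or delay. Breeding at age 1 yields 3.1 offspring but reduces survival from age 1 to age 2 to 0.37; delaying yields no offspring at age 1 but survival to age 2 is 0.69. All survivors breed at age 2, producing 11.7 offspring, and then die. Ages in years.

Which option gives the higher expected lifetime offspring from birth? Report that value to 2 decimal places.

4.84

breed at age 1: R₀ = 0.60 × (3.1 + 0.37 × 11.7) = 0.60 × 7.4290 = 4.4574
delay to age 2: R₀ = 0.60 × (0.69 × 11.7) = 0.60 × 8.0730 = 4.8438
Higher: delay to age 2 (4.8438).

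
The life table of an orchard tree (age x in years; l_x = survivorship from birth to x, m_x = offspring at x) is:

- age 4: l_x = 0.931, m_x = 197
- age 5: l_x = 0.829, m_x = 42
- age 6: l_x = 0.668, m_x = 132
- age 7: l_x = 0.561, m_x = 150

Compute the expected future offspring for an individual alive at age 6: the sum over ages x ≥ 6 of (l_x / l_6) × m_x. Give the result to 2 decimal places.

257.97

l_6 = 0.668. Conditional survival from age 6 to x is l_x / l_6.
  x=6: (0.668/0.668) × 132 = 132.0000
  x=7: (0.561/0.668) × 150 = 125.9731
Sum = 132.0000 + 125.9731 = 257.9731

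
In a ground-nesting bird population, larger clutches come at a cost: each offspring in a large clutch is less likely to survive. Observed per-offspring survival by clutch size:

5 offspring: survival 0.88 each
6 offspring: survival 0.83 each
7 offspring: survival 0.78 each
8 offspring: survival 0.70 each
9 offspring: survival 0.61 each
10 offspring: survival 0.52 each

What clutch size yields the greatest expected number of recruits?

Expected recruits = c × s(c):
  c=5: 5 × 0.88 = 4.400
  c=6: 6 × 0.83 = 4.980
  c=7: 7 × 0.78 = 5.460
  c=8: 8 × 0.70 = 5.600
  c=9: 9 × 0.61 = 5.490
  c=10: 10 × 0.52 = 5.200
Maximum at c = 8 (5.600 recruits).

8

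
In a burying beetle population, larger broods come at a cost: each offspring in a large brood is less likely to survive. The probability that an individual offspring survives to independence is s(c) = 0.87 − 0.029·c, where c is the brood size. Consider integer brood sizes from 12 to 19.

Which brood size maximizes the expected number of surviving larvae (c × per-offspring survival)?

Expected surviving larvae = c × s(c):
  c=12: 12 × 0.522 = 6.264
  c=13: 13 × 0.493 = 6.409
  c=14: 14 × 0.464 = 6.496
  c=15: 15 × 0.435 = 6.525
  c=16: 16 × 0.406 = 6.496
  c=17: 17 × 0.377 = 6.409
  c=18: 18 × 0.348 = 6.264
  c=19: 19 × 0.319 = 6.061
Maximum at c = 15 (6.525 surviving larvae).

15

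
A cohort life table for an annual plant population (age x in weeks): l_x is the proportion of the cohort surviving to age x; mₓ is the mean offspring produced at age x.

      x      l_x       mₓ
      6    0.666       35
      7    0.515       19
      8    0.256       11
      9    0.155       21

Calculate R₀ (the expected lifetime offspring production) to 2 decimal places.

39.17

R₀ = Σ l_x mₓ:
  age 6: 0.666 × 35 = 23.3100
  age 7: 0.515 × 19 = 9.7850
  age 8: 0.256 × 11 = 2.8160
  age 9: 0.155 × 21 = 3.2550
R₀ = 23.3100 + 9.7850 + 2.8160 + 3.2550 = 39.1660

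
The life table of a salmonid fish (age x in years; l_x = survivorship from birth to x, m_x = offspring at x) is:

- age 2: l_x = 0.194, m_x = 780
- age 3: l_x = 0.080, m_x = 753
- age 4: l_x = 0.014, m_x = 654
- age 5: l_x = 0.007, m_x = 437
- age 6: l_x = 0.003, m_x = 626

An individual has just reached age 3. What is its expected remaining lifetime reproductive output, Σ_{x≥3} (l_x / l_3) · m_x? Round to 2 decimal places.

l_3 = 0.080. Conditional survival from age 3 to x is l_x / l_3.
  x=3: (0.080/0.080) × 753 = 753.0000
  x=4: (0.014/0.080) × 654 = 114.4500
  x=5: (0.007/0.080) × 437 = 38.2375
  x=6: (0.003/0.080) × 626 = 23.4750
Sum = 753.0000 + 114.4500 + 38.2375 + 23.4750 = 929.1625

929.16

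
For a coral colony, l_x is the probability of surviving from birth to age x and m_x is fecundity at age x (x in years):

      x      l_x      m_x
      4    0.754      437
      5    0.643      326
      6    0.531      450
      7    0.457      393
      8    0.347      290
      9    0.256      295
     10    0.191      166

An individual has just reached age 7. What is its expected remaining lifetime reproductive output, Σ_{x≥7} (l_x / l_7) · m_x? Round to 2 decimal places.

l_7 = 0.457. Conditional survival from age 7 to x is l_x / l_7.
  x=7: (0.457/0.457) × 393 = 393.0000
  x=8: (0.347/0.457) × 290 = 220.1969
  x=9: (0.256/0.457) × 295 = 165.2516
  x=10: (0.191/0.457) × 166 = 69.3786
Sum = 393.0000 + 220.1969 + 165.2516 + 69.3786 = 847.8271

847.83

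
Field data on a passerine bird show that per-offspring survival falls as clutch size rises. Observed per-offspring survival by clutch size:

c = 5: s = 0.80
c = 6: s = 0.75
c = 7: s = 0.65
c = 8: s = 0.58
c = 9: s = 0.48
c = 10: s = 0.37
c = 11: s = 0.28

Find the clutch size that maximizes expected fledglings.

8

Expected fledglings = c × s(c):
  c=5: 5 × 0.80 = 4.000
  c=6: 6 × 0.75 = 4.500
  c=7: 7 × 0.65 = 4.550
  c=8: 8 × 0.58 = 4.640
  c=9: 9 × 0.48 = 4.320
  c=10: 10 × 0.37 = 3.700
  c=11: 11 × 0.28 = 3.080
Maximum at c = 8 (4.640 fledglings).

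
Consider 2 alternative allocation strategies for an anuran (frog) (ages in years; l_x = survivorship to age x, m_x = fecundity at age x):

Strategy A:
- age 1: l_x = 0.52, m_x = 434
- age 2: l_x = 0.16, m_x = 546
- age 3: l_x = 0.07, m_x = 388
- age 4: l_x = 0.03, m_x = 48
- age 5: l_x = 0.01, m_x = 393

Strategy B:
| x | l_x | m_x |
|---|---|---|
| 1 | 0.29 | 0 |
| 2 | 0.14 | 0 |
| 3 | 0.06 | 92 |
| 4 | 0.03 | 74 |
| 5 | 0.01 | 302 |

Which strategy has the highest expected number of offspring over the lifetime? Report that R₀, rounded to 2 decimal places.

Strategy A: R₀ = 0.52×434 + 0.16×546 + 0.07×388 + 0.03×48 + 0.01×393 = 345.5700
Strategy B: R₀ = 0.29×0 + 0.14×0 + 0.06×92 + 0.03×74 + 0.01×302 = 10.7600
Highest R₀: strategy A with 345.5700.

345.57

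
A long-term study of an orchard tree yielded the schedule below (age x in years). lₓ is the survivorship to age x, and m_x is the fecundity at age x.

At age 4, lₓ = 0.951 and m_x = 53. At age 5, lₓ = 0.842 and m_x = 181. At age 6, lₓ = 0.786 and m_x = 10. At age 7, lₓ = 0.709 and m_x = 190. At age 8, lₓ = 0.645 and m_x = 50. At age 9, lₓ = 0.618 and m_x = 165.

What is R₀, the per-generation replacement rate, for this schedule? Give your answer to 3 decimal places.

479.595

R₀ = Σ lₓ m_x:
  age 4: 0.951 × 53 = 50.4030
  age 5: 0.842 × 181 = 152.4020
  age 6: 0.786 × 10 = 7.8600
  age 7: 0.709 × 190 = 134.7100
  age 8: 0.645 × 50 = 32.2500
  age 9: 0.618 × 165 = 101.9700
R₀ = 50.4030 + 152.4020 + 7.8600 + 134.7100 + 32.2500 + 101.9700 = 479.5950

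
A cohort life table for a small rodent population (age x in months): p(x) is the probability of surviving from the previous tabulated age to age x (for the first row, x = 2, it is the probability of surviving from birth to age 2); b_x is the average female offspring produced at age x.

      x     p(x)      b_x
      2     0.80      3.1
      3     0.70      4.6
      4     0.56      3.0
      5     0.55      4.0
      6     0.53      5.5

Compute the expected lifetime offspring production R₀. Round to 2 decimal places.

Survivorship from birth: l_x = p_2·p_3·…·p_x.
  l_2 = 0.80000
  l_3 = 0.56000
  l_4 = 0.31360
  l_5 = 0.17248
  l_6 = 0.09141
R₀ = Σ l_x b_x:
  age 2: 0.80000 × 3.1 = 2.4800
  age 3: 0.56000 × 4.6 = 2.5760
  age 4: 0.31360 × 3.0 = 0.9408
  age 5: 0.17248 × 4.0 = 0.6899
  age 6: 0.09141 × 5.5 = 0.5028
R₀ = 2.4800 + 2.5760 + 0.9408 + 0.6899 + 0.5028 = 7.1895

7.19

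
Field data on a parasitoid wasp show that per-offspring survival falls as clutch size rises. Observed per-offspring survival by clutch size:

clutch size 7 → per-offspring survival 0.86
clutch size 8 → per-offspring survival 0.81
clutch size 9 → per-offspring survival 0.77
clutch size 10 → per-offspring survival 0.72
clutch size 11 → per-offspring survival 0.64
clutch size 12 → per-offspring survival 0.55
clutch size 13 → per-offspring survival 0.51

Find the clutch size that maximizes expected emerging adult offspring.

Expected emerging adult offspring = c × s(c):
  c=7: 7 × 0.86 = 6.020
  c=8: 8 × 0.81 = 6.480
  c=9: 9 × 0.77 = 6.930
  c=10: 10 × 0.72 = 7.200
  c=11: 11 × 0.64 = 7.040
  c=12: 12 × 0.55 = 6.600
  c=13: 13 × 0.51 = 6.630
Maximum at c = 10 (7.200 emerging adult offspring).

10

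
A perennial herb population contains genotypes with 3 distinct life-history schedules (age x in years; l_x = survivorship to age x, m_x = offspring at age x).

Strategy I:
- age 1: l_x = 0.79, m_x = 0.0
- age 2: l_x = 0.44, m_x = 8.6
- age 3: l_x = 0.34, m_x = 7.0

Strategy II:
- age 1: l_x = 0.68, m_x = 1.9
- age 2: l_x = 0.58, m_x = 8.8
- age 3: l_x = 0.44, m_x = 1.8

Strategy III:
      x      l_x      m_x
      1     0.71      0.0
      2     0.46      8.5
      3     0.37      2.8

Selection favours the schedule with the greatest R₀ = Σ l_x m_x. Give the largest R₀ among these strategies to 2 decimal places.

7.19

Strategy I: R₀ = 0.79×0.0 + 0.44×8.6 + 0.34×7.0 = 6.1640
Strategy II: R₀ = 0.68×1.9 + 0.58×8.8 + 0.44×1.8 = 7.1880
Strategy III: R₀ = 0.71×0.0 + 0.46×8.5 + 0.37×2.8 = 4.9460
Highest R₀: strategy II with 7.1880.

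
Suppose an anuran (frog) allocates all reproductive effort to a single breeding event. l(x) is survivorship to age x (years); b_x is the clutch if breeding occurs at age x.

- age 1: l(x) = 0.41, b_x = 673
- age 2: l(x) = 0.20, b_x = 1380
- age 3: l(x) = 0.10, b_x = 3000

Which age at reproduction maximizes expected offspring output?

Expected offspring if breeding at age x = l(x) × b_x:
  age 1: 0.41 × 673 = 275.930
  age 2: 0.20 × 1380 = 276.000
  age 3: 0.10 × 3000 = 300.000
Maximum at age 3 (300.000).

3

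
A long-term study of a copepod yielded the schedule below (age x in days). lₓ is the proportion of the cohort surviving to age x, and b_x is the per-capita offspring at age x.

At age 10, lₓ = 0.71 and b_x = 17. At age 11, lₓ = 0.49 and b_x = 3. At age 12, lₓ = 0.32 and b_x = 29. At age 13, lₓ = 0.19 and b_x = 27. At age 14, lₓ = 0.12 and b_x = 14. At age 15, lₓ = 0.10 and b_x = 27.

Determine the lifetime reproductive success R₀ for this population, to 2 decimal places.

R₀ = Σ lₓ b_x:
  age 10: 0.71 × 17 = 12.0700
  age 11: 0.49 × 3 = 1.4700
  age 12: 0.32 × 29 = 9.2800
  age 13: 0.19 × 27 = 5.1300
  age 14: 0.12 × 14 = 1.6800
  age 15: 0.10 × 27 = 2.7000
R₀ = 12.0700 + 1.4700 + 9.2800 + 5.1300 + 1.6800 + 2.7000 = 32.3300

32.33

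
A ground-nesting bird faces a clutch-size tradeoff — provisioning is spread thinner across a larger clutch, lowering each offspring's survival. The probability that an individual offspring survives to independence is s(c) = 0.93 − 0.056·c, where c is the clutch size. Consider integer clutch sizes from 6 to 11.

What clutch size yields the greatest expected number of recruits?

8

Expected recruits = c × s(c):
  c=6: 6 × 0.594 = 3.564
  c=7: 7 × 0.538 = 3.766
  c=8: 8 × 0.482 = 3.856
  c=9: 9 × 0.426 = 3.834
  c=10: 10 × 0.370 = 3.700
  c=11: 11 × 0.314 = 3.454
Maximum at c = 8 (3.856 recruits).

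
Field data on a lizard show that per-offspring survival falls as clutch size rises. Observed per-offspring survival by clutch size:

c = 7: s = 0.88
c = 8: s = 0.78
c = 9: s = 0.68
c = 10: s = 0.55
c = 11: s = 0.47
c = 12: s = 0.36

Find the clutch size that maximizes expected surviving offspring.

Expected surviving offspring = c × s(c):
  c=7: 7 × 0.88 = 6.160
  c=8: 8 × 0.78 = 6.240
  c=9: 9 × 0.68 = 6.120
  c=10: 10 × 0.55 = 5.500
  c=11: 11 × 0.47 = 5.170
  c=12: 12 × 0.36 = 4.320
Maximum at c = 8 (6.240 surviving offspring).

8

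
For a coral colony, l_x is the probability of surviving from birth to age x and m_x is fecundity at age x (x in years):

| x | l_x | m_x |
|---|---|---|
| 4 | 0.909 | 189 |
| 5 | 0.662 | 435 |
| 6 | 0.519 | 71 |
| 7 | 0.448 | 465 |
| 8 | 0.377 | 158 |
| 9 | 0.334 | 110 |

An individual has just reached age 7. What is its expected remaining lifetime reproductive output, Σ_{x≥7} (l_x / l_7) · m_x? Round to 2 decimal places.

679.97

l_7 = 0.448. Conditional survival from age 7 to x is l_x / l_7.
  x=7: (0.448/0.448) × 465 = 465.0000
  x=8: (0.377/0.448) × 158 = 132.9598
  x=9: (0.334/0.448) × 110 = 82.0089
Sum = 465.0000 + 132.9598 + 82.0089 = 679.9688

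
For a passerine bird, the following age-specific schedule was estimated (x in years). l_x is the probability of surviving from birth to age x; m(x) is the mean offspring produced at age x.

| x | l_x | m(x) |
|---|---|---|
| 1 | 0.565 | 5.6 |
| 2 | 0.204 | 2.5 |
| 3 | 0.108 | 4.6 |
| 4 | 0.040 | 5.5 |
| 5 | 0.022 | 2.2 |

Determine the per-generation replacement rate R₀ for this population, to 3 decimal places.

R₀ = Σ l_x m(x):
  age 1: 0.565 × 5.6 = 3.1640
  age 2: 0.204 × 2.5 = 0.5100
  age 3: 0.108 × 4.6 = 0.4968
  age 4: 0.040 × 5.5 = 0.2200
  age 5: 0.022 × 2.2 = 0.0484
R₀ = 3.1640 + 0.5100 + 0.4968 + 0.2200 + 0.0484 = 4.4392

4.439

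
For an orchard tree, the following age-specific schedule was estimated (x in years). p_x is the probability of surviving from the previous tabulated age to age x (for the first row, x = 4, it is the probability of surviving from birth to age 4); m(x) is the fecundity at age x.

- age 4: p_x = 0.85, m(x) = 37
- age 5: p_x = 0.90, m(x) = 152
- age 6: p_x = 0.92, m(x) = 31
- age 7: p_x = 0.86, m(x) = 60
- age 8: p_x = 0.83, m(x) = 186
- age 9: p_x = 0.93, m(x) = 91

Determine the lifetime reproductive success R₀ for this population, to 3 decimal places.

Survivorship from birth: l_x = p_4·p_5·…·p_x.
  l_4 = 0.85000
  l_5 = 0.76500
  l_6 = 0.70380
  l_7 = 0.60527
  l_8 = 0.50237
  l_9 = 0.46721
R₀ = Σ l_x m(x):
  age 4: 0.85000 × 37 = 31.4500
  age 5: 0.76500 × 152 = 116.2800
  age 6: 0.70380 × 31 = 21.8178
  age 7: 0.60527 × 60 = 36.3162
  age 8: 0.50237 × 186 = 93.4408
  age 9: 0.46721 × 91 = 42.5161
R₀ = 31.4500 + 116.2800 + 21.8178 + 36.3162 + 93.4408 + 42.5161 = 341.8209

341.821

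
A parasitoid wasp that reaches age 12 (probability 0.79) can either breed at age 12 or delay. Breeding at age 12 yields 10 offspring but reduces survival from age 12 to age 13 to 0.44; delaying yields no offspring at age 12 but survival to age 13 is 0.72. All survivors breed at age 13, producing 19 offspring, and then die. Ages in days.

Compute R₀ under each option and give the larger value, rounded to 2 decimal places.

breed at age 12: R₀ = 0.79 × (10 + 0.44 × 19) = 0.79 × 18.3600 = 14.5044
delay to age 13: R₀ = 0.79 × (0.72 × 19) = 0.79 × 13.6800 = 10.8072
Higher: breed at age 12 (14.5044).

14.50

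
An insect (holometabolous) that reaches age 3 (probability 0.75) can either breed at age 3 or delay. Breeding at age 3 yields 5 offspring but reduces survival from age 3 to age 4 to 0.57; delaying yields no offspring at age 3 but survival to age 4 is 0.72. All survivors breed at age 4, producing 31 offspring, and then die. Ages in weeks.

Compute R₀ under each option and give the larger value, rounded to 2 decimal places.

17.00

breed at age 3: R₀ = 0.75 × (5 + 0.57 × 31) = 0.75 × 22.6700 = 17.0025
delay to age 4: R₀ = 0.75 × (0.72 × 31) = 0.75 × 22.3200 = 16.7400
Higher: breed at age 3 (17.0025).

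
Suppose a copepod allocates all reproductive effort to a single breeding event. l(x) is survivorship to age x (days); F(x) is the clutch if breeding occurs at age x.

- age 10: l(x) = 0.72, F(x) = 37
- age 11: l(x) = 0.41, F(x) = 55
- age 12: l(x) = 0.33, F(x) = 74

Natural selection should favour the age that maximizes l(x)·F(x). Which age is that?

10

Expected offspring if breeding at age x = l(x) × F(x):
  age 10: 0.72 × 37 = 26.640
  age 11: 0.41 × 55 = 22.550
  age 12: 0.33 × 74 = 24.420
Maximum at age 10 (26.640).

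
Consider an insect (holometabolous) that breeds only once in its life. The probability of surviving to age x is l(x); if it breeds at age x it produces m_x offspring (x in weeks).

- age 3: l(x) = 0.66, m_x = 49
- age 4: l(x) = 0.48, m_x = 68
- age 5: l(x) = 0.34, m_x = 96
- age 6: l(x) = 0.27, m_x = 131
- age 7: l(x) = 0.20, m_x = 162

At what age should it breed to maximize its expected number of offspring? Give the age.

Expected offspring if breeding at age x = l(x) × m_x:
  age 3: 0.66 × 49 = 32.340
  age 4: 0.48 × 68 = 32.640
  age 5: 0.34 × 96 = 32.640
  age 6: 0.27 × 131 = 35.370
  age 7: 0.20 × 162 = 32.400
Maximum at age 6 (35.370).

6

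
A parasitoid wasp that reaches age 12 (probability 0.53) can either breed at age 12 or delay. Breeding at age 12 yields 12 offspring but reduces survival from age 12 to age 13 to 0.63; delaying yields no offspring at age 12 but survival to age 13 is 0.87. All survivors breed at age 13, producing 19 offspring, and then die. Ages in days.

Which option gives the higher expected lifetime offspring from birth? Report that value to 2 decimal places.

breed at age 12: R₀ = 0.53 × (12 + 0.63 × 19) = 0.53 × 23.9700 = 12.7041
delay to age 13: R₀ = 0.53 × (0.87 × 19) = 0.53 × 16.5300 = 8.7609
Higher: breed at age 12 (12.7041).

12.70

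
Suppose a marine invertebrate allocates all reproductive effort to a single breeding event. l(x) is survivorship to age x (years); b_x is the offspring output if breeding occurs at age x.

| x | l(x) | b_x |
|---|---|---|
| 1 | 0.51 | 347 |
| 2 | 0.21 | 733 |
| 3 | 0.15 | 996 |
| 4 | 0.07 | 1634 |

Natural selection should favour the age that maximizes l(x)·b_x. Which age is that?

1

Expected offspring if breeding at age x = l(x) × b_x:
  age 1: 0.51 × 347 = 176.970
  age 2: 0.21 × 733 = 153.930
  age 3: 0.15 × 996 = 149.400
  age 4: 0.07 × 1634 = 114.380
Maximum at age 1 (176.970).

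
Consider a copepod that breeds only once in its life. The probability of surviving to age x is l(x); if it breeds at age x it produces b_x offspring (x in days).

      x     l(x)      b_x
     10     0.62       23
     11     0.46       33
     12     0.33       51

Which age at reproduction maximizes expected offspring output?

Expected offspring if breeding at age x = l(x) × b_x:
  age 10: 0.62 × 23 = 14.260
  age 11: 0.46 × 33 = 15.180
  age 12: 0.33 × 51 = 16.830
Maximum at age 12 (16.830).

12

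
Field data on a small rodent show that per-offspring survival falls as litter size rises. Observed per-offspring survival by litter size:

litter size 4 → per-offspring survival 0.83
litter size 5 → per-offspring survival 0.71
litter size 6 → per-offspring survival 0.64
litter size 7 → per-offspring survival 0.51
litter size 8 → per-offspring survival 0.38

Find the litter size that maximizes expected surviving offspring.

Expected surviving offspring = c × s(c):
  c=4: 4 × 0.83 = 3.320
  c=5: 5 × 0.71 = 3.550
  c=6: 6 × 0.64 = 3.840
  c=7: 7 × 0.51 = 3.570
  c=8: 8 × 0.38 = 3.040
Maximum at c = 6 (3.840 surviving offspring).

6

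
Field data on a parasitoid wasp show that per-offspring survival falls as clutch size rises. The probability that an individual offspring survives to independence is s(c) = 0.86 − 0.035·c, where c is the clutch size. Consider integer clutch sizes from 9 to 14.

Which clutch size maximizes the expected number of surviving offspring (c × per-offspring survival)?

12

Expected surviving offspring = c × s(c):
  c=9: 9 × 0.545 = 4.905
  c=10: 10 × 0.510 = 5.100
  c=11: 11 × 0.475 = 5.225
  c=12: 12 × 0.440 = 5.280
  c=13: 13 × 0.405 = 5.265
  c=14: 14 × 0.370 = 5.180
Maximum at c = 12 (5.280 surviving offspring).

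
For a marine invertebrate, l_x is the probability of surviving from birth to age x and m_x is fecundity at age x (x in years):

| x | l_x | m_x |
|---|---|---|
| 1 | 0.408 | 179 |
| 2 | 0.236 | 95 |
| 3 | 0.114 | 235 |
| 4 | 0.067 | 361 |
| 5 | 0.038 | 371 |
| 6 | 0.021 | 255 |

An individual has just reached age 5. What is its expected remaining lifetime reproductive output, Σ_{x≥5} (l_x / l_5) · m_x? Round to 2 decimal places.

511.92

l_5 = 0.038. Conditional survival from age 5 to x is l_x / l_5.
  x=5: (0.038/0.038) × 371 = 371.0000
  x=6: (0.021/0.038) × 255 = 140.9211
Sum = 371.0000 + 140.9211 = 511.9211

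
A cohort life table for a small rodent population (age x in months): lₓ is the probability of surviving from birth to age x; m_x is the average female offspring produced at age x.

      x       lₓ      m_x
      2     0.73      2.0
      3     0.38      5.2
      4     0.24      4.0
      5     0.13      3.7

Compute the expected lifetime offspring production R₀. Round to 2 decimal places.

4.88

R₀ = Σ lₓ m_x:
  age 2: 0.73 × 2.0 = 1.4600
  age 3: 0.38 × 5.2 = 1.9760
  age 4: 0.24 × 4.0 = 0.9600
  age 5: 0.13 × 3.7 = 0.4810
R₀ = 1.4600 + 1.9760 + 0.9600 + 0.4810 = 4.8770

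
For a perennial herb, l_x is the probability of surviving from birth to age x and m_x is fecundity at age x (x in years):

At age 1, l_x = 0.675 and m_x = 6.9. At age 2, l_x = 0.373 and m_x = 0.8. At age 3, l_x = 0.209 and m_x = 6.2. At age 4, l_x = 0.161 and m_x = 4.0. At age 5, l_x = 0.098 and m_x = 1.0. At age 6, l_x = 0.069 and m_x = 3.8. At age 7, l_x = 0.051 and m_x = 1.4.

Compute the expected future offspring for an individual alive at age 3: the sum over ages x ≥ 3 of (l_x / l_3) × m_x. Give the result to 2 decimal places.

11.35

l_3 = 0.209. Conditional survival from age 3 to x is l_x / l_3.
  x=3: (0.209/0.209) × 6.2 = 6.2000
  x=4: (0.161/0.209) × 4.0 = 3.0813
  x=5: (0.098/0.209) × 1.0 = 0.4689
  x=6: (0.069/0.209) × 3.8 = 1.2545
  x=7: (0.051/0.209) × 1.4 = 0.3416
Sum = 6.2000 + 3.0813 + 0.4689 + 1.2545 + 0.3416 = 11.3464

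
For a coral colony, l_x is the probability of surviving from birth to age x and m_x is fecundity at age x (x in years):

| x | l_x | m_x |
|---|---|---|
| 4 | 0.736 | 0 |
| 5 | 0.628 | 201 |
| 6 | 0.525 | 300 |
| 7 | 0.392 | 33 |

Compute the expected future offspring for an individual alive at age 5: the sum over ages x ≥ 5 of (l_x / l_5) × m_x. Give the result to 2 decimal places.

l_5 = 0.628. Conditional survival from age 5 to x is l_x / l_5.
  x=5: (0.628/0.628) × 201 = 201.0000
  x=6: (0.525/0.628) × 300 = 250.7962
  x=7: (0.392/0.628) × 33 = 20.5987
Sum = 201.0000 + 250.7962 + 20.5987 = 472.3949

472.39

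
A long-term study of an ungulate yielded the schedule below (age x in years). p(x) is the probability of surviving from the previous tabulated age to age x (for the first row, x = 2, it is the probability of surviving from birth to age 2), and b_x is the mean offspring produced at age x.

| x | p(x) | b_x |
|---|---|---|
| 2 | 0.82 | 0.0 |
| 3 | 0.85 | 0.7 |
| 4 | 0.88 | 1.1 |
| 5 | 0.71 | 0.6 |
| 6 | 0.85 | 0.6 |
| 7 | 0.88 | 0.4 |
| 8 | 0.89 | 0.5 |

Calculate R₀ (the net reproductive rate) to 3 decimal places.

1.921

Survivorship from birth: l_x = p_2·p_3·…·p_x.
  l_2 = 0.82000
  l_3 = 0.69700
  l_4 = 0.61336
  l_5 = 0.43549
  l_6 = 0.37016
  l_7 = 0.32574
  l_8 = 0.28991
R₀ = Σ l_x b_x:
  age 2: 0.82000 × 0.0 = 0.0000
  age 3: 0.69700 × 0.7 = 0.4879
  age 4: 0.61336 × 1.1 = 0.6747
  age 5: 0.43549 × 0.6 = 0.2613
  age 6: 0.37016 × 0.6 = 0.2221
  age 7: 0.32574 × 0.4 = 0.1303
  age 8: 0.28991 × 0.5 = 0.1450
R₀ = 0.0000 + 0.4879 + 0.6747 + 0.2613 + 0.2221 + 0.1303 + 0.1450 = 1.9212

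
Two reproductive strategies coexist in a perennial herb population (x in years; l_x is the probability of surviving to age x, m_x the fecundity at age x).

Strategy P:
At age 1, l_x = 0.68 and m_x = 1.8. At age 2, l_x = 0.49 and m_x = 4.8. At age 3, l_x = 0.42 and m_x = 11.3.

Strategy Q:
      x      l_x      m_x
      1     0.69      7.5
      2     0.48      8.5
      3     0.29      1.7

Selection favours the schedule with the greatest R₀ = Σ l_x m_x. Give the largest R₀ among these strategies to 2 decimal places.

9.75

Strategy P: R₀ = 0.68×1.8 + 0.49×4.8 + 0.42×11.3 = 8.3220
Strategy Q: R₀ = 0.69×7.5 + 0.48×8.5 + 0.29×1.7 = 9.7480
Highest R₀: strategy Q with 9.7480.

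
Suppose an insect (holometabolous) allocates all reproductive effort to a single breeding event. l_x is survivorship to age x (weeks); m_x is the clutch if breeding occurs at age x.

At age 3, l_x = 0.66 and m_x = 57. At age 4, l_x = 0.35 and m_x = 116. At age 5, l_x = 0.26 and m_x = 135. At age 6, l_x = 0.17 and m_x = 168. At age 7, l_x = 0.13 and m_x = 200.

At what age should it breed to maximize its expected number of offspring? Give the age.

4

Expected offspring if breeding at age x = l_x × m_x:
  age 3: 0.66 × 57 = 37.620
  age 4: 0.35 × 116 = 40.600
  age 5: 0.26 × 135 = 35.100
  age 6: 0.17 × 168 = 28.560
  age 7: 0.13 × 200 = 26.000
Maximum at age 4 (40.600).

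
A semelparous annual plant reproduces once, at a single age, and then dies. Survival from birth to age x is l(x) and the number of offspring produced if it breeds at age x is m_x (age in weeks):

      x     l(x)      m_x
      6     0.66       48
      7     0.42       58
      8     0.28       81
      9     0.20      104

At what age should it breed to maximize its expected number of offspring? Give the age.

6

Expected offspring if breeding at age x = l(x) × m_x:
  age 6: 0.66 × 48 = 31.680
  age 7: 0.42 × 58 = 24.360
  age 8: 0.28 × 81 = 22.680
  age 9: 0.20 × 104 = 20.800
Maximum at age 6 (31.680).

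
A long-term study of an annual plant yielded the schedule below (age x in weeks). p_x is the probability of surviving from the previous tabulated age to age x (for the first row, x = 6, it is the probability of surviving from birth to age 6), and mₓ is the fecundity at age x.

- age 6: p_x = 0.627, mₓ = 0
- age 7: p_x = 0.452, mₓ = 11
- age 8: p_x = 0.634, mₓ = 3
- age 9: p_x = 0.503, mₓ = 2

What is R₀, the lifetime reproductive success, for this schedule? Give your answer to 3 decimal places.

3.837

Survivorship from birth: l_x = p_6·p_7·…·p_x.
  l_6 = 0.62700
  l_7 = 0.28340
  l_8 = 0.17968
  l_9 = 0.09038
R₀ = Σ l_x mₓ:
  age 6: 0.62700 × 0 = 0.0000
  age 7: 0.28340 × 11 = 3.1174
  age 8: 0.17968 × 3 = 0.5390
  age 9: 0.09038 × 2 = 0.1808
R₀ = 0.0000 + 3.1174 + 0.5390 + 0.1808 = 3.8372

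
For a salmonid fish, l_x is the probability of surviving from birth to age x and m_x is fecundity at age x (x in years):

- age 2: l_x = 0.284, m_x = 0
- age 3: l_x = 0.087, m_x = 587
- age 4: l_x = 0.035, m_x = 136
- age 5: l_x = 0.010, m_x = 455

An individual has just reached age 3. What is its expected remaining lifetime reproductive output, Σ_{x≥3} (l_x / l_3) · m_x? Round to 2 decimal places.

694.01

l_3 = 0.087. Conditional survival from age 3 to x is l_x / l_3.
  x=3: (0.087/0.087) × 587 = 587.0000
  x=4: (0.035/0.087) × 136 = 54.7126
  x=5: (0.010/0.087) × 455 = 52.2989
Sum = 587.0000 + 54.7126 + 52.2989 = 694.0115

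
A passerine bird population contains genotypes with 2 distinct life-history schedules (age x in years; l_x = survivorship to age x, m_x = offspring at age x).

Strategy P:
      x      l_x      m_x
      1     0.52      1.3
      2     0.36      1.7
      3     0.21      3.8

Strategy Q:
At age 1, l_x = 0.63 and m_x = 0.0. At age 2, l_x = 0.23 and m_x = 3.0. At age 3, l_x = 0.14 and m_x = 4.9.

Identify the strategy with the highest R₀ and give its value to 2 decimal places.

Strategy P: R₀ = 0.52×1.3 + 0.36×1.7 + 0.21×3.8 = 2.0860
Strategy Q: R₀ = 0.63×0.0 + 0.23×3.0 + 0.14×4.9 = 1.3760
Highest R₀: strategy P with 2.0860.

2.09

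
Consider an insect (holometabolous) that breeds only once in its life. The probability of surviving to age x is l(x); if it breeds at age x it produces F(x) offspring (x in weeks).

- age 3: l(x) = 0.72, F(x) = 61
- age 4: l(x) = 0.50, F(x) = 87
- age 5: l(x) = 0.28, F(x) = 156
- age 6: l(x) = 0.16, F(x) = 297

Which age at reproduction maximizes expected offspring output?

6

Expected offspring if breeding at age x = l(x) × F(x):
  age 3: 0.72 × 61 = 43.920
  age 4: 0.50 × 87 = 43.500
  age 5: 0.28 × 156 = 43.680
  age 6: 0.16 × 297 = 47.520
Maximum at age 6 (47.520).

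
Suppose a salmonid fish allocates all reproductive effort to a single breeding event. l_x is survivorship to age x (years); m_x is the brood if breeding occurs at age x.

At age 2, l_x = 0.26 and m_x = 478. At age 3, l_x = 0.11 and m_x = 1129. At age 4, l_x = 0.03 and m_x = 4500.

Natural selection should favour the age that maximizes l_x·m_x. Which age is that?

4

Expected offspring if breeding at age x = l_x × m_x:
  age 2: 0.26 × 478 = 124.280
  age 3: 0.11 × 1129 = 124.190
  age 4: 0.03 × 4500 = 135.000
Maximum at age 4 (135.000).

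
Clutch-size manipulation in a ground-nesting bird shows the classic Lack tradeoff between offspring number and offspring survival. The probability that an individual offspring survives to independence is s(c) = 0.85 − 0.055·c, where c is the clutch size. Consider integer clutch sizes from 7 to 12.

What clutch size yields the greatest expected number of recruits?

8

Expected recruits = c × s(c):
  c=7: 7 × 0.465 = 3.255
  c=8: 8 × 0.410 = 3.280
  c=9: 9 × 0.355 = 3.195
  c=10: 10 × 0.300 = 3.000
  c=11: 11 × 0.245 = 2.695
  c=12: 12 × 0.190 = 2.280
Maximum at c = 8 (3.280 recruits).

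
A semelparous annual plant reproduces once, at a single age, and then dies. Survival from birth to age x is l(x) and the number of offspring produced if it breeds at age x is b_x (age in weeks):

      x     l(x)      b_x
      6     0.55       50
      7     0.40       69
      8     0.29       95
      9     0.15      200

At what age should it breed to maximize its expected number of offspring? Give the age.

9

Expected offspring if breeding at age x = l(x) × b_x:
  age 6: 0.55 × 50 = 27.500
  age 7: 0.40 × 69 = 27.600
  age 8: 0.29 × 95 = 27.550
  age 9: 0.15 × 200 = 30.000
Maximum at age 9 (30.000).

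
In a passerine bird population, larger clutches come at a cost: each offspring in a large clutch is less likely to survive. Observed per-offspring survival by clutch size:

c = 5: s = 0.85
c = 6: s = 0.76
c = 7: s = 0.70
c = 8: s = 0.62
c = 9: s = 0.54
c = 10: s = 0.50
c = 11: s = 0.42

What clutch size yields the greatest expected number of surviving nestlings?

Expected surviving nestlings = c × s(c):
  c=5: 5 × 0.85 = 4.250
  c=6: 6 × 0.76 = 4.560
  c=7: 7 × 0.70 = 4.900
  c=8: 8 × 0.62 = 4.960
  c=9: 9 × 0.54 = 4.860
  c=10: 10 × 0.50 = 5.000
  c=11: 11 × 0.42 = 4.620
Maximum at c = 10 (5.000 surviving nestlings).

10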